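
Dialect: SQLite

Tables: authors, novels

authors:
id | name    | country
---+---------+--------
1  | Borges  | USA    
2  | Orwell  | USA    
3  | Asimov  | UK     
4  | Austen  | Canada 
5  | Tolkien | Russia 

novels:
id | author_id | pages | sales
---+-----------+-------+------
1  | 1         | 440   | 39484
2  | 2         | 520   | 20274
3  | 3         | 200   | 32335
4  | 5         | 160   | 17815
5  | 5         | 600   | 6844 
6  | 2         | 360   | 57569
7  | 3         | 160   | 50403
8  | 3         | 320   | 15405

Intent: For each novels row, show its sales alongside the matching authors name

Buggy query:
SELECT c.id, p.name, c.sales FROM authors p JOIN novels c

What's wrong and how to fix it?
Bug: Missing join condition: each novels row is matched to all authors rows instead of just its own

Fix: Specify the join condition linking the foreign key to the parent id

Corrected query:
SELECT c.id, p.name, c.sales FROM authors p JOIN novels c ON c.author_id = p.id

Result:
id | name    | sales
---+---------+------
1  | Borges  | 39484
2  | Orwell  | 20274
3  | Asimov  | 32335
4  | Tolkien | 17815
5  | Tolkien | 6844 
6  | Orwell  | 57569
7  | Asimov  | 50403
8  | Asimov  | 15405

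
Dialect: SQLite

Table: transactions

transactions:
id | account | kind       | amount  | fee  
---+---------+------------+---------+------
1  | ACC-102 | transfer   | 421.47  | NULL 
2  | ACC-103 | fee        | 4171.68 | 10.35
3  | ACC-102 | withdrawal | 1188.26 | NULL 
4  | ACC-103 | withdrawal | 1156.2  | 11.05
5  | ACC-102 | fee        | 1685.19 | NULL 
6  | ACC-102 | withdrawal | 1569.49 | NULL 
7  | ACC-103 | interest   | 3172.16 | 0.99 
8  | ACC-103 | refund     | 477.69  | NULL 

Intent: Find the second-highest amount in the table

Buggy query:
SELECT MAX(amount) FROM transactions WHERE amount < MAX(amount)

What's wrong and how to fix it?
Bug: MAX(amount) on the right of the comparison is an aggregate-in-WHERE error

Fix: Compute the overall MAX in a subquery, then take MAX of rows below it

Corrected query:
SELECT MAX(amount) FROM transactions WHERE amount < (SELECT MAX(amount) FROM transactions)

Result:
MAX(amount)
-----------
3172.16    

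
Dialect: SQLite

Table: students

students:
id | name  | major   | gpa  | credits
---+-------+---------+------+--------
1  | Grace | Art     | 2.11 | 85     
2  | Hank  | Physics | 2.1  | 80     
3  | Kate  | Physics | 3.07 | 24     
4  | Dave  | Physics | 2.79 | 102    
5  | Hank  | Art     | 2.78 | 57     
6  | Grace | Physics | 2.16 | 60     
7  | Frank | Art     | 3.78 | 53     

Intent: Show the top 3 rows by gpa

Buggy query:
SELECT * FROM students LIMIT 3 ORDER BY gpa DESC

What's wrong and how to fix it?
Bug: LIMIT must come after ORDER BY

Fix: Sort with ORDER BY, then apply LIMIT

Corrected query:
SELECT * FROM students ORDER BY gpa DESC LIMIT 3

Result:
id | name  | major   | gpa  | credits
---+-------+---------+------+--------
7  | Frank | Art     | 3.78 | 53     
3  | Kate  | Physics | 3.07 | 24     
4  | Dave  | Physics | 2.79 | 102    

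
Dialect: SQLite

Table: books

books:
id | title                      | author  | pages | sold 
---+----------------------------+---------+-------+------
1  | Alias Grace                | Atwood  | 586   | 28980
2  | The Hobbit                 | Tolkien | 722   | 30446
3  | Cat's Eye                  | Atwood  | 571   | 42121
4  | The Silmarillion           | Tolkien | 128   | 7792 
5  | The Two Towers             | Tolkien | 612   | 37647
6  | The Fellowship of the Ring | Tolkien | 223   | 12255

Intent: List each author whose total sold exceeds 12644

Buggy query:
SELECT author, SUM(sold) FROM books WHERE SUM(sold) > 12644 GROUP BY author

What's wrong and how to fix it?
Bug: WHERE runs before GROUP BY, so aggregates aren't available there

Fix: Move the aggregate condition to a HAVING clause

Corrected query:
SELECT author, SUM(sold) FROM books GROUP BY author HAVING SUM(sold) > 12644

Result:
author  | SUM(sold)
--------+----------
Atwood  | 71101    
Tolkien | 88140    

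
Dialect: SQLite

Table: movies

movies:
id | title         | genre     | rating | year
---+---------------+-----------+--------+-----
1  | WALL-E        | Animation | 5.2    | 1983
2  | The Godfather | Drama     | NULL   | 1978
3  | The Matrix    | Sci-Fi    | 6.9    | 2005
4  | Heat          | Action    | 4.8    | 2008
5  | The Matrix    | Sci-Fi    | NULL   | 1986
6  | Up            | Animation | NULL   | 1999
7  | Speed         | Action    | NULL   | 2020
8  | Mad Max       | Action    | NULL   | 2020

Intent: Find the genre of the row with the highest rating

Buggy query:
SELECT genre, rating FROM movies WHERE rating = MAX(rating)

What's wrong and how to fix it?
Bug: WHERE is evaluated per row; an aggregate over the whole table isn't defined there

Fix: Use a subquery: WHERE rating = (SELECT MAX(rating) FROM movies)

Corrected query:
SELECT genre, rating FROM movies WHERE rating = (SELECT MAX(rating) FROM movies)

Result:
genre  | rating
-------+-------
Sci-Fi | 6.9   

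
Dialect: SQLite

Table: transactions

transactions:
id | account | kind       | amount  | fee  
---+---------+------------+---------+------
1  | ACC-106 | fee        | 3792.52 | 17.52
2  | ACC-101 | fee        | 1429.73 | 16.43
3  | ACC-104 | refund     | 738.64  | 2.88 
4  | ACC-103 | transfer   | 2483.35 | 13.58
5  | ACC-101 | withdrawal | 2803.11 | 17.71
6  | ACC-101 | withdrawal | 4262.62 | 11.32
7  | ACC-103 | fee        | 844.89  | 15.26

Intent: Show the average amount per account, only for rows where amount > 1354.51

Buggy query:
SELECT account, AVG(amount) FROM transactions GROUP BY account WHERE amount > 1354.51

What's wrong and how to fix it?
Bug: WHERE cannot follow GROUP BY

Fix: Place WHERE between FROM and GROUP BY

Corrected query:
SELECT account, AVG(amount) FROM transactions WHERE amount > 1354.51 GROUP BY account

Result:
account | AVG(amount)
--------+------------
ACC-101 | 2831.82    
ACC-103 | 2483.35    
ACC-106 | 3792.52    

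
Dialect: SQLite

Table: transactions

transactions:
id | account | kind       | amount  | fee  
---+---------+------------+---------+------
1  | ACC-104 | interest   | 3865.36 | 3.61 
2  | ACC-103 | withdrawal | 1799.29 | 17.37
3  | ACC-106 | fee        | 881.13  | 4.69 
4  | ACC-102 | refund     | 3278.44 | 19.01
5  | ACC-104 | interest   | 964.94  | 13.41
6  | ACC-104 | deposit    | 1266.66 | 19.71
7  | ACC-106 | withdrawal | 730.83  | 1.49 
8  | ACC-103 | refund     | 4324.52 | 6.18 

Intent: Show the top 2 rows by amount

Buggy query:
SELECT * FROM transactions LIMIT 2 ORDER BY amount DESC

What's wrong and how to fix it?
Bug: LIMIT must come after ORDER BY

Fix: Sort with ORDER BY, then apply LIMIT

Corrected query:
SELECT * FROM transactions ORDER BY amount DESC LIMIT 2

Result:
id | account | kind     | amount  | fee 
---+---------+----------+---------+-----
8  | ACC-103 | refund   | 4324.52 | 6.18
1  | ACC-104 | interest | 3865.36 | 3.61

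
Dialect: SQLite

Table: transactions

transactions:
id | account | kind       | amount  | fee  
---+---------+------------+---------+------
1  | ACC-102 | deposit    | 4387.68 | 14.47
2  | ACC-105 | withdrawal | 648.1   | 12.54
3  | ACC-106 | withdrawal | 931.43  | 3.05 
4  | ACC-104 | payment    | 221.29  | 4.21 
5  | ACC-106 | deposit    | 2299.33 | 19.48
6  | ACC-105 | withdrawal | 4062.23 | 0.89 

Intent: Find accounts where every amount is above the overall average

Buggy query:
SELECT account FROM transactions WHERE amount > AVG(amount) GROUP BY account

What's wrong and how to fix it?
Bug: AVG() is an aggregate; it can't sit directly in WHERE

Fix: Compute the overall average in a scalar subquery and compare each group's MIN against it in HAVING

Corrected query:
SELECT account FROM transactions GROUP BY account HAVING MIN(amount) > (SELECT AVG(amount) FROM transactions)

Result:
account
-------
ACC-102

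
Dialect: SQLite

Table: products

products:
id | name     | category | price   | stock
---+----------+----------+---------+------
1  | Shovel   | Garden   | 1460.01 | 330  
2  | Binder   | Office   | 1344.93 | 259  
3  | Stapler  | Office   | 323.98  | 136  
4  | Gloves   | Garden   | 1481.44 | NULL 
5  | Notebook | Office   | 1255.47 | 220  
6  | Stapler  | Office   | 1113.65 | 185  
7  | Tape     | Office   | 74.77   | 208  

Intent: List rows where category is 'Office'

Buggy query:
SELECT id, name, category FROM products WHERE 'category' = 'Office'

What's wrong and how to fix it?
Bug: Single quotes denote string literals in SQL; the column name is being compared as a constant string

Fix: Remove the quotes around the column name (or use double quotes for an identifier)

Corrected query:
SELECT id, name, category FROM products WHERE category = 'Office'

Result:
id | name     | category
---+----------+---------
2  | Binder   | Office  
3  | Stapler  | Office  
5  | Notebook | Office  
6  | Stapler  | Office  
7  | Tape     | Office  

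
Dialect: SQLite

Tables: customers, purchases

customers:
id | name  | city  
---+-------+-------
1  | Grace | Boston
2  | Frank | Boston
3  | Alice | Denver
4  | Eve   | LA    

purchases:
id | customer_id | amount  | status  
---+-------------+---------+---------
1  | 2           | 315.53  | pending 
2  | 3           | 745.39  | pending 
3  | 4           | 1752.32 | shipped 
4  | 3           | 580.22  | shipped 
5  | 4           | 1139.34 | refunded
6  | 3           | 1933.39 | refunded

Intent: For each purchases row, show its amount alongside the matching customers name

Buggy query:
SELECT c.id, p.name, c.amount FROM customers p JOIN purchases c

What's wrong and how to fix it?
Bug: Missing join condition: each purchases row is matched to all customers rows instead of just its own

Fix: Add ON c.customer_id = p.id to the JOIN

Corrected query:
SELECT c.id, p.name, c.amount FROM customers p JOIN purchases c ON c.customer_id = p.id

Result:
id | name  | amount 
---+-------+--------
1  | Frank | 315.53 
2  | Alice | 745.39 
3  | Eve   | 1752.32
4  | Alice | 580.22 
5  | Eve   | 1139.34
6  | Alice | 1933.39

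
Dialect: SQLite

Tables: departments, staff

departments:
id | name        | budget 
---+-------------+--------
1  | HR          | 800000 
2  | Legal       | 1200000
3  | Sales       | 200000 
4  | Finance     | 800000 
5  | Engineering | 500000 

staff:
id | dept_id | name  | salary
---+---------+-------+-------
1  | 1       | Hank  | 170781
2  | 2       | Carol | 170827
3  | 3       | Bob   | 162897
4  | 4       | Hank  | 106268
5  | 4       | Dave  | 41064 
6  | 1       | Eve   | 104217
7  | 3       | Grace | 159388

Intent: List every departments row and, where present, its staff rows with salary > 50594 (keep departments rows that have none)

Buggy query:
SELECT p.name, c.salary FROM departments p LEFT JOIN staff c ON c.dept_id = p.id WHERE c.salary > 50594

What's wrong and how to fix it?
Bug: A WHERE condition on the right-hand table after LEFT JOIN drops unmatched parents

Fix: Move the right-table condition into the ON clause so unmatched parents are kept

Corrected query:
SELECT p.name, c.salary FROM departments p LEFT JOIN staff c ON c.dept_id = p.id AND c.salary > 50594

Result:
name        | salary
------------+-------
HR          | 104217
HR          | 170781
Legal       | 170827
Sales       | 159388
Sales       | 162897
Finance     | 106268
Engineering | NULL  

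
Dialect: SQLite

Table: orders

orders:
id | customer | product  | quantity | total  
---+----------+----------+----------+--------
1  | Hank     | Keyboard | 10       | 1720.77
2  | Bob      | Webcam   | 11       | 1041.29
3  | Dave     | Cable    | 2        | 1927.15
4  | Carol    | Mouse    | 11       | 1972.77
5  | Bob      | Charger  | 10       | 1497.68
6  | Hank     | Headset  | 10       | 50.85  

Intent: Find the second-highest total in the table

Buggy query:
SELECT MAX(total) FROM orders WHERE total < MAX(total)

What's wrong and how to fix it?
Bug: The inner MAX is an aggregate inside WHERE, which is not allowed

Fix: Put the inner MAX in a scalar subquery

Corrected query:
SELECT MAX(total) FROM orders WHERE total < (SELECT MAX(total) FROM orders)

Result:
MAX(total)
----------
1927.15   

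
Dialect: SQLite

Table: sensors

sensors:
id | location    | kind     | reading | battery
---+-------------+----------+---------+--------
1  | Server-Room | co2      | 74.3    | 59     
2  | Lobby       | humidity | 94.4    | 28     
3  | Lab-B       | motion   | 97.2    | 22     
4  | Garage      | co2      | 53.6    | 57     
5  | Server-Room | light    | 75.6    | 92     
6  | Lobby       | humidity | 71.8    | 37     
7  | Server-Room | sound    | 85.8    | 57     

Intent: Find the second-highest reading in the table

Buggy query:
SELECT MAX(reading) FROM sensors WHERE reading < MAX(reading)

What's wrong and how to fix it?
Bug: MAX(reading) on the right of the comparison is an aggregate-in-WHERE error

Fix: Put the inner MAX in a scalar subquery

Corrected query:
SELECT MAX(reading) FROM sensors WHERE reading < (SELECT MAX(reading) FROM sensors)

Result:
MAX(reading)
------------
94.4        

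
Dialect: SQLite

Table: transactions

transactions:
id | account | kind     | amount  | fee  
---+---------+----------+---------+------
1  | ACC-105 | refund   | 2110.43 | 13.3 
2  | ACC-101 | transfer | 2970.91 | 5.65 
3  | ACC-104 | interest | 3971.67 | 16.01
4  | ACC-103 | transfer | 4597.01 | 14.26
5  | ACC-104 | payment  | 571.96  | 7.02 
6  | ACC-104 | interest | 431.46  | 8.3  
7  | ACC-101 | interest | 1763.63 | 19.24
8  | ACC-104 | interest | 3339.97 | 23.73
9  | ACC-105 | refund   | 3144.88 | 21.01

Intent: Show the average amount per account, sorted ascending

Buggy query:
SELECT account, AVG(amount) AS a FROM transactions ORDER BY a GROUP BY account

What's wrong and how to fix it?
Bug: ORDER BY appears before GROUP BY; SQL clause order requires GROUP BY first

Fix: Move ORDER BY to the end, after GROUP BY

Corrected query:
SELECT account, AVG(amount) AS a FROM transactions GROUP BY account ORDER BY a

Result:
account | a       
--------+---------
ACC-104 | 2078.765
ACC-101 | 2367.27 
ACC-105 | 2627.655
ACC-103 | 4597.01 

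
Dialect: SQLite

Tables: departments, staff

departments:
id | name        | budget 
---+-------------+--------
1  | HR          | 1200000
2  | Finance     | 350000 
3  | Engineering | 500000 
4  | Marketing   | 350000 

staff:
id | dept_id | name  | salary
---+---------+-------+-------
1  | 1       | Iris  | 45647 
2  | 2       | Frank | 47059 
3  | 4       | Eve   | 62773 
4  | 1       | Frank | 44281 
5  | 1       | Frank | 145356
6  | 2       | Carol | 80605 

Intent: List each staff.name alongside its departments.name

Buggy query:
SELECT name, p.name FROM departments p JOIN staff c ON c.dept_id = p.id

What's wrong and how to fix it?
Bug: Both tables have a 'name' column; the unqualified reference is ambiguous

Fix: Prefix ambiguous columns with the table alias

Corrected query:
SELECT c.name, p.name FROM departments p JOIN staff c ON c.dept_id = p.id

Result:
name  | name     
------+----------
Iris  | HR       
Frank | Finance  
Eve   | Marketing
Frank | HR       
Frank | HR       
Carol | Finance  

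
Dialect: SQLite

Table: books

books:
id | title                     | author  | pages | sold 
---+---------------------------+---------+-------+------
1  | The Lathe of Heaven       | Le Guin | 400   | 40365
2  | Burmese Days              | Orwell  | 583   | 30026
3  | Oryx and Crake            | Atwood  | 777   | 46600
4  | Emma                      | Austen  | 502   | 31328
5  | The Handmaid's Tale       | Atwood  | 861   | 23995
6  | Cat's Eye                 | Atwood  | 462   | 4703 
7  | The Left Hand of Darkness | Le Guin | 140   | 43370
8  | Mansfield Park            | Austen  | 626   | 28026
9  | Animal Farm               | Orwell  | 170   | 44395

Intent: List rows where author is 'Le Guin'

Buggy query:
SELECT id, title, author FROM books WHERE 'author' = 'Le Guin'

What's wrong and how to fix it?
Bug: Single quotes denote string literals in SQL; the column name is being compared as a constant string

Fix: Reference the column as author without single quotes

Corrected query:
SELECT id, title, author FROM books WHERE author = 'Le Guin'

Result:
id | title                     | author 
---+---------------------------+--------
1  | The Lathe of Heaven       | Le Guin
7  | The Left Hand of Darkness | Le Guin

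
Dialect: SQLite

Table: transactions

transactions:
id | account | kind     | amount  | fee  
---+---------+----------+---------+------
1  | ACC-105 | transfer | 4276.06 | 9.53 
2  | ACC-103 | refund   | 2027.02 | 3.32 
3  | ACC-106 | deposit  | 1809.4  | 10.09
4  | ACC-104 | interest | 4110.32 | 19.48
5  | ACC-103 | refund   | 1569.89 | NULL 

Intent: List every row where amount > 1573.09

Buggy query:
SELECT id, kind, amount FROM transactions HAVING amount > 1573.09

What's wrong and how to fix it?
Bug: HAVING filters the output of aggregation, but this query has no GROUP BY and no aggregate functions, so SQLite rejects it (HAVING clause on a non-aggregate query); the condition here is per row

Fix: Use WHERE for row-level filtering

Corrected query:
SELECT id, kind, amount FROM transactions WHERE amount > 1573.09

Result:
id | kind     | amount 
---+----------+--------
1  | transfer | 4276.06
2  | refund   | 2027.02
3  | deposit  | 1809.4 
4  | interest | 4110.32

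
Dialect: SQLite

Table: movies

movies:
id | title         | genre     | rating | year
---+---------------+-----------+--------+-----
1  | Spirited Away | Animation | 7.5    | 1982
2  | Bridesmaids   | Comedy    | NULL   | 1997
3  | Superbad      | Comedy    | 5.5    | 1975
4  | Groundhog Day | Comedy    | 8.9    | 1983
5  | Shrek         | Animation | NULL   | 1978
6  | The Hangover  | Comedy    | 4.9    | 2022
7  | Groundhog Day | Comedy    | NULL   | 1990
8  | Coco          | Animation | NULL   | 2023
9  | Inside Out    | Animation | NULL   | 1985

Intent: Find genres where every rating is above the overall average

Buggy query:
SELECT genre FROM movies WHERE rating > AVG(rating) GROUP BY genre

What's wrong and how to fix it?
Bug: WHERE evaluates per row before aggregation, so AVG() is unavailable

Fix: Use a subquery for AVG and a HAVING MIN(...) filter so the condition holds for every row in the group

Corrected query:
SELECT genre FROM movies GROUP BY genre HAVING MIN(rating) > (SELECT AVG(rating) FROM movies)

Result:
genre    
---------
Animation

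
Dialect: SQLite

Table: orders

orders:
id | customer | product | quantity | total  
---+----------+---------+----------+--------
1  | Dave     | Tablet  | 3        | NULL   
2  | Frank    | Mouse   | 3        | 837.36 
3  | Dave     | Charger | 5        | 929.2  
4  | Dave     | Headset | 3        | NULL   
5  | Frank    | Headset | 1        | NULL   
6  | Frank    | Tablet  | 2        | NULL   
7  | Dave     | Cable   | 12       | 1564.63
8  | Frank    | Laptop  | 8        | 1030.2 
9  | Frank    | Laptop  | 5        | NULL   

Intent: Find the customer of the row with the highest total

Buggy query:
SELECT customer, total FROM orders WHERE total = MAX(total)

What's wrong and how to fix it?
Bug: MAX(total) is an aggregate and cannot be used directly in WHERE

Fix: Use a subquery: WHERE total = (SELECT MAX(total) FROM orders)

Corrected query:
SELECT customer, total FROM orders WHERE total = (SELECT MAX(total) FROM orders)

Result:
customer | total  
---------+--------
Dave     | 1564.63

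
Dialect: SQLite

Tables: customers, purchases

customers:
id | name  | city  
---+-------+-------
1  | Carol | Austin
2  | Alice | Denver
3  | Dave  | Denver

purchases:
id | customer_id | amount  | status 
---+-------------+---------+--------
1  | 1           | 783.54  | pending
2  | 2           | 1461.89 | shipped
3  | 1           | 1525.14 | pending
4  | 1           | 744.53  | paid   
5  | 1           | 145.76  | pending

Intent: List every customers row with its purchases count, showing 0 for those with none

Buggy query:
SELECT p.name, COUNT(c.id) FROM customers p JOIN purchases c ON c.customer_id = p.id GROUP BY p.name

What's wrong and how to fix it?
Bug: An inner join excludes parents with zero children

Fix: Use LEFT JOIN so parents without children still appear (COUNT(c.id) gives 0)

Corrected query:
SELECT p.name, COUNT(c.id) FROM customers p LEFT JOIN purchases c ON c.customer_id = p.id GROUP BY p.name

Result:
name  | COUNT(c.id)
------+------------
Alice | 1          
Carol | 4          
Dave  | 0          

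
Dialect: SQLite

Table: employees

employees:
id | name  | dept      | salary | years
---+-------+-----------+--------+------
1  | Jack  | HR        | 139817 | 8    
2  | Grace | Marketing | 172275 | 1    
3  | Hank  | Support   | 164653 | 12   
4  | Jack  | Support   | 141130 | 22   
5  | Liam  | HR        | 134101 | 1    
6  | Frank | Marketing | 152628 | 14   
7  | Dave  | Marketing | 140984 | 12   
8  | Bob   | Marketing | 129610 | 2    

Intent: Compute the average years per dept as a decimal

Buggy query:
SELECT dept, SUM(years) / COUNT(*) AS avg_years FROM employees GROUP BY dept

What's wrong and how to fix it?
Bug: SUM(years) and COUNT(*) are both integers; the division truncates the fractional part

Fix: Multiply by 1.0 (or CAST to REAL) to force floating-point division

Corrected query:
SELECT dept, SUM(years) * 1.0 / COUNT(*) AS avg_years FROM employees GROUP BY dept

Result:
dept      | avg_years
----------+----------
HR        | 4.5      
Marketing | 7.25     
Support   | 17       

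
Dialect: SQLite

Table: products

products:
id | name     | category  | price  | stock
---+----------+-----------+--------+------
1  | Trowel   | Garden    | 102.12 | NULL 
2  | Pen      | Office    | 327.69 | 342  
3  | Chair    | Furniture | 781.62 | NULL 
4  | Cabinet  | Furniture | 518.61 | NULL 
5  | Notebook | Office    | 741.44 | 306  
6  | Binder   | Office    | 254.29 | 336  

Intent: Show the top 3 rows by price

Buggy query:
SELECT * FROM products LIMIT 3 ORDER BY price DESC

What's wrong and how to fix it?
Bug: LIMIT must come after ORDER BY

Fix: Swap the clauses: ORDER BY first, then LIMIT

Corrected query:
SELECT * FROM products ORDER BY price DESC LIMIT 3

Result:
id | name     | category  | price  | stock
---+----------+-----------+--------+------
3  | Chair    | Furniture | 781.62 | NULL 
5  | Notebook | Office    | 741.44 | 306  
4  | Cabinet  | Furniture | 518.61 | NULL 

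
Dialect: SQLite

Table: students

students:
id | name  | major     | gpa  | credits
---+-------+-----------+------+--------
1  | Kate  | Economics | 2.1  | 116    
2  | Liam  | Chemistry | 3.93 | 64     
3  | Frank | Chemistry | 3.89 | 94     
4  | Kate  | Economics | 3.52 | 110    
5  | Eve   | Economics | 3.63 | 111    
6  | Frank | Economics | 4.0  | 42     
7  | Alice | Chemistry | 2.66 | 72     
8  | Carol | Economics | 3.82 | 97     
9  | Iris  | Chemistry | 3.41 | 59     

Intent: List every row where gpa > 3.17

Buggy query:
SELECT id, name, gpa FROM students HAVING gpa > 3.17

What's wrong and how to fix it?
Bug: HAVING filters the output of aggregation, but this query has no GROUP BY and no aggregate functions, so SQLite rejects it (HAVING clause on a non-aggregate query); the condition here is per row

Fix: Replace HAVING with WHERE since the condition applies to individual rows

Corrected query:
SELECT id, name, gpa FROM students WHERE gpa > 3.17

Result:
id | name  | gpa 
---+-------+-----
2  | Liam  | 3.93
3  | Frank | 3.89
4  | Kate  | 3.52
5  | Eve   | 3.63
6  | Frank | 4   
8  | Carol | 3.82
9  | Iris  | 3.41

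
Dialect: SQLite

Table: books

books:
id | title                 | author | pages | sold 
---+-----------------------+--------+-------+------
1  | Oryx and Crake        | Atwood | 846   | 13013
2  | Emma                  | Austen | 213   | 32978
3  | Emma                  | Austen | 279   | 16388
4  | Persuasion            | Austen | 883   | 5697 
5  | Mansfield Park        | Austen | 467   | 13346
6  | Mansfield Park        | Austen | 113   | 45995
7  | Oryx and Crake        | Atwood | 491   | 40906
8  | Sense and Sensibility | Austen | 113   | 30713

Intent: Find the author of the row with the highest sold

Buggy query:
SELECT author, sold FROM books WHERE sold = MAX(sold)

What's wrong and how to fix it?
Bug: WHERE is evaluated per row; an aggregate over the whole table isn't defined there

Fix: Wrap MAX in a scalar subquery so WHERE compares against a single value

Corrected query:
SELECT author, sold FROM books WHERE sold = (SELECT MAX(sold) FROM books)

Result:
author | sold 
-------+------
Austen | 45995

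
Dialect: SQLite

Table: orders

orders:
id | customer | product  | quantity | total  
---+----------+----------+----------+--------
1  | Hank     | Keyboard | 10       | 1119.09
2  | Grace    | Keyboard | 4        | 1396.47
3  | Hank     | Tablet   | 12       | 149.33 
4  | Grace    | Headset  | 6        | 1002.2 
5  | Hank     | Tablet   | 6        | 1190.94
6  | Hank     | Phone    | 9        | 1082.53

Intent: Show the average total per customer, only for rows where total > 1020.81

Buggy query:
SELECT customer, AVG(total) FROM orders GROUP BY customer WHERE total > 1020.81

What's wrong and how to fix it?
Bug: Row-level WHERE must come before GROUP BY in the clause order

Fix: Place WHERE between FROM and GROUP BY

Corrected query:
SELECT customer, AVG(total) FROM orders WHERE total > 1020.81 GROUP BY customer

Result:
customer | AVG(total) 
---------+------------
Grace    | 1396.47    
Hank     | 1130.853333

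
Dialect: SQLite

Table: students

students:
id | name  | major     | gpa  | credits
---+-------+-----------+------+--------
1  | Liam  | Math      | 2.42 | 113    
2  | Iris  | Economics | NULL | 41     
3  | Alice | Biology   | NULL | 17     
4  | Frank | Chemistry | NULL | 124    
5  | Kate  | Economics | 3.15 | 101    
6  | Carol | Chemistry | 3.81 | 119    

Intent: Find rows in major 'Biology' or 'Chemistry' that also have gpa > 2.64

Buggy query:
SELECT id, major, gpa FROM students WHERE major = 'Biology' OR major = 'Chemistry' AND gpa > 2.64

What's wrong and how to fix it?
Bug: AND binds tighter than OR, so this parses as major = 'Biology' OR (major = 'Chemistry' AND gpa > 2.64)

Fix: Group the OR with parentheses (or use IN), then AND the threshold

Corrected query:
SELECT id, major, gpa FROM students WHERE (major = 'Biology' OR major = 'Chemistry') AND gpa > 2.64

Result:
id | major     | gpa 
---+-----------+-----
6  | Chemistry | 3.81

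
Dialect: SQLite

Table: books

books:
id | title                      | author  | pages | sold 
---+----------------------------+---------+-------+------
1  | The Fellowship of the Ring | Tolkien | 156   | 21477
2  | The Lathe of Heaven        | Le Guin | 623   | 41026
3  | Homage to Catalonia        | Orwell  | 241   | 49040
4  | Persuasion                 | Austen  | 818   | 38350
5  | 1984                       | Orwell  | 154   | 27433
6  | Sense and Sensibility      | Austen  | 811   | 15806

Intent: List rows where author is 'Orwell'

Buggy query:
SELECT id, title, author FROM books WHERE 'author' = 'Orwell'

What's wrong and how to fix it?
Bug: Single quotes denote string literals in SQL; the column name is being compared as a constant string

Fix: Reference the column as author without single quotes

Corrected query:
SELECT id, title, author FROM books WHERE author = 'Orwell'

Result:
id | title               | author
---+---------------------+-------
3  | Homage to Catalonia | Orwell
5  | 1984                | Orwell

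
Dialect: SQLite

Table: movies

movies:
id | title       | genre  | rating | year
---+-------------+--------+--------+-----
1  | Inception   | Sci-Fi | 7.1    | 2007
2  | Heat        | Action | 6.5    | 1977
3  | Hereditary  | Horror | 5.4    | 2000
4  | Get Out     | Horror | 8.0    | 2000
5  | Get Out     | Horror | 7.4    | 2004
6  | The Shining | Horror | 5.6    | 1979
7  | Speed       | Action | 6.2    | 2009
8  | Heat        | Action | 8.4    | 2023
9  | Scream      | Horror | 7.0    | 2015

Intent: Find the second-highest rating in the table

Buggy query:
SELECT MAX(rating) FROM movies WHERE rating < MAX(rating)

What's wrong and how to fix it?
Bug: The inner MAX is an aggregate inside WHERE, which is not allowed

Fix: Compute the overall MAX in a subquery, then take MAX of rows below it

Corrected query:
SELECT MAX(rating) FROM movies WHERE rating < (SELECT MAX(rating) FROM movies)

Result:
MAX(rating)
-----------
8          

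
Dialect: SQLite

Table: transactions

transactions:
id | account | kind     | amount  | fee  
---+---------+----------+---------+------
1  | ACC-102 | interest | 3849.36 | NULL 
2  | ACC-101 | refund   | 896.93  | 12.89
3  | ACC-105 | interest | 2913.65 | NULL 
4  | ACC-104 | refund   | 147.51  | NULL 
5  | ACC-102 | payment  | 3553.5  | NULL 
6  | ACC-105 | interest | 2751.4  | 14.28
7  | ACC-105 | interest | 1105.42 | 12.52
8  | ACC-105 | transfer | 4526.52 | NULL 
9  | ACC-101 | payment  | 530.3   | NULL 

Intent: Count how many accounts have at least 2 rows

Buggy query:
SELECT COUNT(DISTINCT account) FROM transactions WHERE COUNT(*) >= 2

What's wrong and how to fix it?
Bug: WHERE filters individual rows, not groups, so a group-level COUNT is invalid there

Fix: Group first with HAVING COUNT(*) >= 2, then COUNT the resulting groups

Corrected query:
SELECT COUNT(*) FROM (SELECT account FROM transactions GROUP BY account HAVING COUNT(*) >= 2)

Result:
COUNT(*)
--------
3       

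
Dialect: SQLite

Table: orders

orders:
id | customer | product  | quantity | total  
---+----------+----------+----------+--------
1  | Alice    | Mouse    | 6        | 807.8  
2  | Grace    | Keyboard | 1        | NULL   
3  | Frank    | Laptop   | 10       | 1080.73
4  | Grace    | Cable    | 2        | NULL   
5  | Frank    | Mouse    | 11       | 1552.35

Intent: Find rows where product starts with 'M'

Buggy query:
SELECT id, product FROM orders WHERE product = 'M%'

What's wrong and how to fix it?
Bug: Wildcards only work with LIKE; '=' treats '%' as a literal character

Fix: Replace '=' with LIKE so 'M%' is treated as a pattern

Corrected query:
SELECT id, product FROM orders WHERE product LIKE 'M%'

Result:
id | product
---+--------
1  | Mouse  
5  | Mouse  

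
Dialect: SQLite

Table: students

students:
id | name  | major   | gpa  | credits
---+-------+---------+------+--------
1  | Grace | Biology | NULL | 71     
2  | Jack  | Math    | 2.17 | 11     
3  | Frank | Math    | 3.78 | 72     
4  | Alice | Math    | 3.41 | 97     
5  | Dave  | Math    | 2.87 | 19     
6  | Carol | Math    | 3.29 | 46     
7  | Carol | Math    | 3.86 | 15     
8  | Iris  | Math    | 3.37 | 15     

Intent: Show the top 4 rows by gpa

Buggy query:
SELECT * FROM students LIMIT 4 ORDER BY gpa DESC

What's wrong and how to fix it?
Bug: LIMIT must come after ORDER BY

Fix: Swap the clauses: ORDER BY first, then LIMIT

Corrected query:
SELECT * FROM students ORDER BY gpa DESC LIMIT 4

Result:
id | name  | major | gpa  | credits
---+-------+-------+------+--------
7  | Carol | Math  | 3.86 | 15     
3  | Frank | Math  | 3.78 | 72     
4  | Alice | Math  | 3.41 | 97     
8  | Iris  | Math  | 3.37 | 15     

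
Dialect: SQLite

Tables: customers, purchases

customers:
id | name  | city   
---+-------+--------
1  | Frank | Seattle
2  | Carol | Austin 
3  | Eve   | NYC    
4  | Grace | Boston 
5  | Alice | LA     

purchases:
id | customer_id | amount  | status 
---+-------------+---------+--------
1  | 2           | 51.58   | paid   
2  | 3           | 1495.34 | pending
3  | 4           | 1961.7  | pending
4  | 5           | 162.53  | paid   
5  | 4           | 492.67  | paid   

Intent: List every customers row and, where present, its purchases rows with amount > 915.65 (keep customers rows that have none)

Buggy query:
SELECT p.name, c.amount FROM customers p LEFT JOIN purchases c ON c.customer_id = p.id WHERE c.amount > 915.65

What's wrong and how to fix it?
Bug: A WHERE condition on the right-hand table after LEFT JOIN drops unmatched parents

Fix: Move the right-table condition into the ON clause so unmatched parents are kept

Corrected query:
SELECT p.name, c.amount FROM customers p LEFT JOIN purchases c ON c.customer_id = p.id AND c.amount > 915.65

Result:
name  | amount 
------+--------
Frank | NULL   
Carol | NULL   
Eve   | 1495.34
Grace | 1961.7 
Alice | NULL   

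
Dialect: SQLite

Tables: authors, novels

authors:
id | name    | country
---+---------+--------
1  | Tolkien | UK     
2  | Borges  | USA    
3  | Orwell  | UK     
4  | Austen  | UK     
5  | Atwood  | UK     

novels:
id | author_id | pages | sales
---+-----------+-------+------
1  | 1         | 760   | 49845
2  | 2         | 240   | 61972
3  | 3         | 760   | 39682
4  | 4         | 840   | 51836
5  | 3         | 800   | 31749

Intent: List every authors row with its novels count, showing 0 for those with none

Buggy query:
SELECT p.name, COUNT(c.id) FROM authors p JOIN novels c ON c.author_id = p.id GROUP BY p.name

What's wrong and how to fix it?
Bug: An inner join excludes parents with zero children

Fix: Use LEFT JOIN so parents without children still appear (COUNT(c.id) gives 0)

Corrected query:
SELECT p.name, COUNT(c.id) FROM authors p LEFT JOIN novels c ON c.author_id = p.id GROUP BY p.name

Result:
name    | COUNT(c.id)
--------+------------
Atwood  | 0          
Austen  | 1          
Borges  | 1          
Orwell  | 2          
Tolkien | 1          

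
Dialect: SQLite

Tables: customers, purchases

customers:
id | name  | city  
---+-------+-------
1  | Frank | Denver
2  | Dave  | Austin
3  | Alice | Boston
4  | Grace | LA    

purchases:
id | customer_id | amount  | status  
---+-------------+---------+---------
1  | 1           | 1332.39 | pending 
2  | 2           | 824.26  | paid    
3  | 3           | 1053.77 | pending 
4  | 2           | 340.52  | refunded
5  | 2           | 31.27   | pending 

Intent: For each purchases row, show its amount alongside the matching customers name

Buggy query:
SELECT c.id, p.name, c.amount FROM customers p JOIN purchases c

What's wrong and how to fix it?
Bug: JOIN with no ON clause produces a cartesian product; every purchases row pairs with every customers row

Fix: Specify the join condition linking the foreign key to the parent id

Corrected query:
SELECT c.id, p.name, c.amount FROM customers p JOIN purchases c ON c.customer_id = p.id

Result:
id | name  | amount 
---+-------+--------
1  | Frank | 1332.39
2  | Dave  | 824.26 
3  | Alice | 1053.77
4  | Dave  | 340.52 
5  | Dave  | 31.27  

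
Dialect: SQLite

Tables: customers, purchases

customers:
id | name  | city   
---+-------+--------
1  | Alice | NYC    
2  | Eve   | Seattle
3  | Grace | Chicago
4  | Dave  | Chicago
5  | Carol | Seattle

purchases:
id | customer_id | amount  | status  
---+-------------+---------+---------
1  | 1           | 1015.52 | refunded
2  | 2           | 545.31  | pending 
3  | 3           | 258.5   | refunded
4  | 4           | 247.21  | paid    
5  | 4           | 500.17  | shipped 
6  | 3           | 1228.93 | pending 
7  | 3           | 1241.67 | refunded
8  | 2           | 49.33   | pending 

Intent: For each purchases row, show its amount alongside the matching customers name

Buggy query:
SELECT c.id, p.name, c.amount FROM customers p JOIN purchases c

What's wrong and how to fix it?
Bug: JOIN with no ON clause produces a cartesian product; every purchases row pairs with every customers row

Fix: Add ON c.customer_id = p.id to the JOIN

Corrected query:
SELECT c.id, p.name, c.amount FROM customers p JOIN purchases c ON c.customer_id = p.id

Result:
id | name  | amount 
---+-------+--------
1  | Alice | 1015.52
2  | Eve   | 545.31 
3  | Grace | 258.5  
4  | Dave  | 247.21 
5  | Dave  | 500.17 
6  | Grace | 1228.93
7  | Grace | 1241.67
8  | Eve   | 49.33  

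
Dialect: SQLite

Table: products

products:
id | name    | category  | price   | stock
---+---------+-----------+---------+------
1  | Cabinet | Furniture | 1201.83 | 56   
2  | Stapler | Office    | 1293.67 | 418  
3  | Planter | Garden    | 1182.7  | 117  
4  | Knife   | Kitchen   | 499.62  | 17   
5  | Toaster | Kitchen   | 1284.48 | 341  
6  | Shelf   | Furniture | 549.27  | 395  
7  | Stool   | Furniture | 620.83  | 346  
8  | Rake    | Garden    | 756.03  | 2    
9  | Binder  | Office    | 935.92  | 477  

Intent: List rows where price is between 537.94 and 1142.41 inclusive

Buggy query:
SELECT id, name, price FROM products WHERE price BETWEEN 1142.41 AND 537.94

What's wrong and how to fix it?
Bug: BETWEEN expects the lower bound first; with 1142.41 AND 537.94 the range is empty

Fix: Swap the bounds so the smaller value comes first

Corrected query:
SELECT id, name, price FROM products WHERE price BETWEEN 537.94 AND 1142.41

Result:
id | name   | price 
---+--------+-------
6  | Shelf  | 549.27
7  | Stool  | 620.83
8  | Rake   | 756.03
9  | Binder | 935.92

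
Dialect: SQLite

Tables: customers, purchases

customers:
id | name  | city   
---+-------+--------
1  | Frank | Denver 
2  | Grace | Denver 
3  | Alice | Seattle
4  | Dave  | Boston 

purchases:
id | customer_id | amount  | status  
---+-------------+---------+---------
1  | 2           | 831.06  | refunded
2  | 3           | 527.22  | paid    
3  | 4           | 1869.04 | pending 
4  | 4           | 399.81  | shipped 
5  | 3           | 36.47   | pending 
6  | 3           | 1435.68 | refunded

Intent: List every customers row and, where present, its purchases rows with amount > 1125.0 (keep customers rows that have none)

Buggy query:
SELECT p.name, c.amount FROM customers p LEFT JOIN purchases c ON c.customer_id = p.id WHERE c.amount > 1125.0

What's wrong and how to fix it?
Bug: Filtering c.amount in WHERE discards the NULL rows produced by LEFT JOIN, turning it into an inner join

Fix: Put 'c.amount > 1125.0' in the JOIN's ON clause instead of WHERE

Corrected query:
SELECT p.name, c.amount FROM customers p LEFT JOIN purchases c ON c.customer_id = p.id AND c.amount > 1125.0

Result:
name  | amount 
------+--------
Frank | NULL   
Grace | NULL   
Alice | 1435.68
Dave  | 1869.04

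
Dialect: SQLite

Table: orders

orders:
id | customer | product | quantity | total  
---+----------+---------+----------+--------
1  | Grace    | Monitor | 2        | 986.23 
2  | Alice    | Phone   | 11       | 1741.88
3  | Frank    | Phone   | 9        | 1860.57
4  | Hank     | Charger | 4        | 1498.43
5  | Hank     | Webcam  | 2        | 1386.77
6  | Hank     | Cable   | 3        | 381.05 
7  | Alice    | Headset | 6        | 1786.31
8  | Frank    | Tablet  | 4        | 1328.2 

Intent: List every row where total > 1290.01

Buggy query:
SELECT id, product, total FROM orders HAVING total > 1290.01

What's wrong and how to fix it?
Bug: This is a non-aggregate query (no GROUP BY, no aggregates), so in SQLite the HAVING clause is invalid here; a row-level condition belongs in WHERE

Fix: Use WHERE for row-level filtering

Corrected query:
SELECT id, product, total FROM orders WHERE total > 1290.01

Result:
id | product | total  
---+---------+--------
2  | Phone   | 1741.88
3  | Phone   | 1860.57
4  | Charger | 1498.43
5  | Webcam  | 1386.77
7  | Headset | 1786.31
8  | Tablet  | 1328.2 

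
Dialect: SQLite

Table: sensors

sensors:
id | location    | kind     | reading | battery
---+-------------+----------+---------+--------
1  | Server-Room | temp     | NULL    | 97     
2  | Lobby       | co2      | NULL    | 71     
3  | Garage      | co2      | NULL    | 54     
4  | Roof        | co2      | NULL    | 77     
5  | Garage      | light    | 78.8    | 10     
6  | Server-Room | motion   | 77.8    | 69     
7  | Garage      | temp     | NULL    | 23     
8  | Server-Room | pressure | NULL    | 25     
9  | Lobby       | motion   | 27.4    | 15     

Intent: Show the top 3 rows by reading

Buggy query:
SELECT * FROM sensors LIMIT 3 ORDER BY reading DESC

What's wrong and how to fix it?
Bug: ORDER BY cannot follow LIMIT; LIMIT is the final clause

Fix: Swap the clauses: ORDER BY first, then LIMIT

Corrected query:
SELECT * FROM sensors ORDER BY reading DESC LIMIT 3

Result:
id | location    | kind   | reading | battery
---+-------------+--------+---------+--------
5  | Garage      | light  | 78.8    | 10     
6  | Server-Room | motion | 77.8    | 69     
9  | Lobby       | motion | 27.4    | 15     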